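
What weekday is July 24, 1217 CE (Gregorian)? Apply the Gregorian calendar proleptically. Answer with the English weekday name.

JDN 2165765 mod 7 = 0, and JDN 0 was a Monday, so this is a Monday.

Monday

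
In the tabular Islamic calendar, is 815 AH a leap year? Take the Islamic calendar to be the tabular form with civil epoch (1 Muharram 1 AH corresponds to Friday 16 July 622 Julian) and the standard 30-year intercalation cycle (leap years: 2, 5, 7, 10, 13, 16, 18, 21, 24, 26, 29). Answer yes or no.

yes

Year 815 AH is year 5 of its 30-year cycle; leap positions are 2, 5, 7, 10, 13, 16, 18, 21, 24, 26, 29, so it is a leap year (355 days).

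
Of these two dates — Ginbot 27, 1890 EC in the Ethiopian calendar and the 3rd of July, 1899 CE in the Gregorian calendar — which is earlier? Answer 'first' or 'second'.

The two dates have Julian Day Numbers 2414444 and 2414839 respectively.
Since 2414444 < 2414839, the first date comes first.

first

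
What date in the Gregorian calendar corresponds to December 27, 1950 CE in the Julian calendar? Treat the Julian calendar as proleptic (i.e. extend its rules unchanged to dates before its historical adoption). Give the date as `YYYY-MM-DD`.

The Julian–Gregorian offset here is 13 days (Julian trailing).
27 December 1950 Julian + 13 days → 9 January 1951 Gregorian.

1951-01-09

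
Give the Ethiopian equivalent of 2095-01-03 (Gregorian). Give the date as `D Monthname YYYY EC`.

25 Tahsas 2087 EC

Both dates share Julian Day Number 2486246; in the Ethiopian calendar that is 25 Tahsas 2087 EC.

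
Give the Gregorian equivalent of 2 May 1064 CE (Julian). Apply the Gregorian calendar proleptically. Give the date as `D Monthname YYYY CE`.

The Julian–Gregorian offset here is 6 days (Julian trailing).
2 May 1064 Julian + 6 days → 8 May 1064 Gregorian.

8 May 1064 CE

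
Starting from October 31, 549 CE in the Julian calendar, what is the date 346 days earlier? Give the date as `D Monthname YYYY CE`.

19 November 548 CE

Counting 346 days back from JDN 1921884 reaches JDN 1921538, which is 19 November 548 CE.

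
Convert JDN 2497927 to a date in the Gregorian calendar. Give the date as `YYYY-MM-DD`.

Counting from JDN 2299161 = 15 Oct 1582 gives an offset of 198766 days.

2126-12-28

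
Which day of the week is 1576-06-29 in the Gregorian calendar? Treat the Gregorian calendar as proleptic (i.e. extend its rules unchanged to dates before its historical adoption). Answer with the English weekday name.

Tuesday

Since JDN mod 7 = 1 (0 = Monday), the day is Tuesday.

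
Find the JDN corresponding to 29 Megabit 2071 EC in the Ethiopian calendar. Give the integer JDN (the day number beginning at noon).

2480496

In the Gregorian calendar the same day is 7 April 2079.
JDN 2451545 is 1 January 2000 CE (Gregorian); the target day is +28951 days from there, so JDN = 2480496.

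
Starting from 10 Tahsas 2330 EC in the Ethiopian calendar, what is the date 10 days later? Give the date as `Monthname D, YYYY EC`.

The starting date is JDN 2574987; 2574987 + 10 = 2574997.
JDN 2574997 corresponds to Tahsas 20, 2330 EC.

Tahsas 20, 2330 EC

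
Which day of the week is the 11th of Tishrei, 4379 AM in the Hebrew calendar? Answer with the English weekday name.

Thursday

In the proleptic Gregorian calendar this is 8 October 618 (JDN 1947060).
JDN 1947060 mod 7 = 3, and JDN 0 was a Monday, so this is a Thursday.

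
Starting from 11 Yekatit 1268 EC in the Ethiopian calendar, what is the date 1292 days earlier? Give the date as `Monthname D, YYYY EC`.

The starting date is JDN 2187153; 2187153 − 1292 = 2185861.
JDN 2185861 corresponds to Hamle 30, 1264 EC.

Hamle 30, 1264 EC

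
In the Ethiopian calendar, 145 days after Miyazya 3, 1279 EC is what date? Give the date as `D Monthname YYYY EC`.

The starting date is JDN 2191222; 2191222 + 145 = 2191367.
JDN 2191367 corresponds to 28 Nehase 1279 EC.

28 Nehase 1279 EC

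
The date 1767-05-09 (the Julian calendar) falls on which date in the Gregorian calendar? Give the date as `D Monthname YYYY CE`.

20 May 1767 CE

The Julian–Gregorian offset here is 11 days (Julian trailing).
9 May 1767 Julian + 11 days → 20 May 1767 Gregorian.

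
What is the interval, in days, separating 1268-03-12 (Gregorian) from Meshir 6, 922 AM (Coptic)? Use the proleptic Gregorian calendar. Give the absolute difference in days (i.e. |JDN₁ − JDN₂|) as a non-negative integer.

JDN of the first date = 2184259.
JDN of the second date = 2161580.
|2161580 − 2184259| = 22679.

22679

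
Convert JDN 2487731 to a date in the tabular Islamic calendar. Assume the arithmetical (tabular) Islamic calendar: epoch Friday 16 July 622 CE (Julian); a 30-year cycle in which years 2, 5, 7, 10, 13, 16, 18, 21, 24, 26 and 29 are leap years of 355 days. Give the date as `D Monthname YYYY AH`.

5 Dhu al-Qa'dah 1522 AH

JDN 2487731 is 27 January 2099 in the Gregorian calendar.
In the tabular Islamic calendar that day is 5 Dhu al-Qa'dah 1522 AH.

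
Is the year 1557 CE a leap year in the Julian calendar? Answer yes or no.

no

1557 mod 4 = 1, so it is a common year in the Julian calendar.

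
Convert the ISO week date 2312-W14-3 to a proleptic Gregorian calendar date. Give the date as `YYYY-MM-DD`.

2312-04-03

ISO week 1 of 2312 is the week containing the first Thursday of 2312.
Week 14, day 3 (Wednesday) lands on 2312-04-03.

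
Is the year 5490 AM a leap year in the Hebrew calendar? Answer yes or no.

no

Hebrew year 5490 is year 18 of its 19-year Metonic cycle; leap years are at positions 3, 6, 8, 11, 14, 17, 19, so it is a common year (12 months).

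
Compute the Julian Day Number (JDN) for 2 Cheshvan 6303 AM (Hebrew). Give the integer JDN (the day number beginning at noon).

In the Gregorian calendar the same day is 12 October 2542.
JDN 2299161 is 15 October 1582 CE (Gregorian); the target day is +350630 days from there, so JDN = 2649791.

2649791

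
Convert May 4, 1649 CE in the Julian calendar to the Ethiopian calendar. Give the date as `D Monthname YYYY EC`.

Both dates share Julian Day Number 2323479; in the Ethiopian calendar that is 9 Ginbot 1641 EC.

9 Ginbot 1641 EC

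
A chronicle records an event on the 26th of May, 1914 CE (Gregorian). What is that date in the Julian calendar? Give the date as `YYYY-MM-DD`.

For dates in this range the Gregorian date is 13 days ahead of the Julian.
26 May 1914 Gregorian − 13 days → 13 May 1914 Julian.

1914-05-13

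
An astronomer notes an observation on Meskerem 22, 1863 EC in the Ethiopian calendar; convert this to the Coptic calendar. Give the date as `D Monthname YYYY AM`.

Julian Day Number of the source date = 2404337.
Converting JDN 2404337 to the Coptic calendar gives 22 Thout 1587 AM.

22 Thout 1587 AM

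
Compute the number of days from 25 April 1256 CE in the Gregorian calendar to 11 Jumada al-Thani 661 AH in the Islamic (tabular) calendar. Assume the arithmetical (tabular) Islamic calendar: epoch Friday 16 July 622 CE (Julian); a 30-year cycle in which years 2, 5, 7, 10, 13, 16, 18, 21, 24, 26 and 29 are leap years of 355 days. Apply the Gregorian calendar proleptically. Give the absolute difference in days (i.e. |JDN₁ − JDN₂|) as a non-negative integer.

2560

JDN of the first date = 2179920.
JDN of the second date = 2182480.
|2182480 − 2179920| = 2560.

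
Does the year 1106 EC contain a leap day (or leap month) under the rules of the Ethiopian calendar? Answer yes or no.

1106 mod 4 = 2; in the Ethiopian calendar a year is leap when year mod 4 = 3, so it is a common year.

no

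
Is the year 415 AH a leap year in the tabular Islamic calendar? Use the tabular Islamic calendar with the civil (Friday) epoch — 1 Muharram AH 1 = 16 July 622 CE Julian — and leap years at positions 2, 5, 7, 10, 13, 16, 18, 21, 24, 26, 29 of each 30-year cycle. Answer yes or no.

Year 415 AH is year 25 of its 30-year cycle; leap positions are 2, 5, 7, 10, 13, 16, 18, 21, 24, 26, 29, so it is a common year (354 days).

no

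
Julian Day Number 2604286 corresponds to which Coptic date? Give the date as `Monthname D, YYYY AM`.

Meshir 29, 2134 AM

The Gregorian equivalent of JDN 2604286 is 11 March 2418.
In the Coptic calendar that day is Meshir 29, 2134 AM.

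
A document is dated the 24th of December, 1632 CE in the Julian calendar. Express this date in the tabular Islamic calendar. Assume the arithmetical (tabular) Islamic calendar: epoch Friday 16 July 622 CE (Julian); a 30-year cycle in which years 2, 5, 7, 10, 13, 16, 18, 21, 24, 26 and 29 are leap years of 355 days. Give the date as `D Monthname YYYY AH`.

21 Jumada al-Thani 1042 AH

The source date corresponds to 3 January 1633 in the Gregorian calendar (JDN 2317504).
That day falls on 21 Jumada al-Thani 1042 AH in the tabular Islamic calendar.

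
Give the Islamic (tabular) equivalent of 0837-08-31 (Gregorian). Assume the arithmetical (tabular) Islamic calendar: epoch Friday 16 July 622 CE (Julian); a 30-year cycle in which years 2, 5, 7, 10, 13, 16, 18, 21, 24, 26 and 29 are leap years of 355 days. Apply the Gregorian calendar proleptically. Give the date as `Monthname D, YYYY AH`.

Ramadan 21, 222 AH

Julian Day Number of the source date = 2027011.
Converting JDN 2027011 to the tabular Islamic calendar gives 21 Ramadan 222 AH.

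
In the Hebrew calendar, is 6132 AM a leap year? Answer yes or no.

Hebrew year 6132 is year 14 of its 19-year Metonic cycle; leap years are at positions 3, 6, 8, 11, 14, 17, 19, so it is a leap year (13 months).

yes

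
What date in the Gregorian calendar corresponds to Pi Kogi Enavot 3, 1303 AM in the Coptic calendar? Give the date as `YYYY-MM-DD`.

1587-09-05

Both dates share Julian Day Number 2300947; in the Gregorian calendar that is 5 September 1587 CE.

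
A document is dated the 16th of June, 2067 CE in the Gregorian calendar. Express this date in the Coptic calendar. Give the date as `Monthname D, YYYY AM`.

Paoni 9, 1783 AM

Both dates share Julian Day Number 2476183; in the Coptic calendar that is 9 Paoni 1783 AM.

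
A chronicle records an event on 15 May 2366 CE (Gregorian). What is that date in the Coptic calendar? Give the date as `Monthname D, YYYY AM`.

Pashons 4, 2082 AM

Julian Day Number of the source date = 2585358.
Converting JDN 2585358 to the Coptic calendar gives 4 Pashons 2082 AM.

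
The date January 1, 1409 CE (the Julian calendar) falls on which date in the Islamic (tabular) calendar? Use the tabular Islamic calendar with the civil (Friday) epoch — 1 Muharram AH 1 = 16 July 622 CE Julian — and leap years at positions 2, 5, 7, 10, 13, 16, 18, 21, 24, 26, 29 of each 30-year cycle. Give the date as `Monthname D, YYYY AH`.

Sha'ban 13, 811 AH

Both dates share Julian Day Number 2235696; in the tabular Islamic calendar that is 13 Sha'ban 811 AH.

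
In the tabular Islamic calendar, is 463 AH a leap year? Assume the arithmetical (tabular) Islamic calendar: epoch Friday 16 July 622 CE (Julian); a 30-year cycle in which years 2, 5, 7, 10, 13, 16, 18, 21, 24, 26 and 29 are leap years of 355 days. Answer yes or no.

yes

Year 463 AH is year 13 of its 30-year cycle; leap positions are 2, 5, 7, 10, 13, 16, 18, 21, 24, 26, 29, so it is a leap year (355 days).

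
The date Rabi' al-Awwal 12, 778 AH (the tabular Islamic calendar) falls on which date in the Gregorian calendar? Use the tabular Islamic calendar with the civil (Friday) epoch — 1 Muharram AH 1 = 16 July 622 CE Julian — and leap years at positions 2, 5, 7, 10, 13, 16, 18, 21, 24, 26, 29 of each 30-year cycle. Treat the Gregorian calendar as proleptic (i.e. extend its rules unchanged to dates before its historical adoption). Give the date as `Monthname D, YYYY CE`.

August 7, 1376 CE

Both dates share Julian Day Number 2223853; in the Gregorian calendar that is 7 August 1376 CE.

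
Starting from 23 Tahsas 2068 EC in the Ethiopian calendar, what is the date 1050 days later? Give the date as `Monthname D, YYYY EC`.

The starting date is JDN 2479305; 2479305 + 1050 = 2480355.
JDN 2480355 corresponds to Hidar 8, 2071 EC.

Hidar 8, 2071 EC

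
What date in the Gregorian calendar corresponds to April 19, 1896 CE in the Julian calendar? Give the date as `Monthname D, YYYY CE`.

At this point the Julian calendar is 12 days behind the Gregorian.
19 April 1896 Julian + 12 days → 1 May 1896 Gregorian.

May 1, 1896 CE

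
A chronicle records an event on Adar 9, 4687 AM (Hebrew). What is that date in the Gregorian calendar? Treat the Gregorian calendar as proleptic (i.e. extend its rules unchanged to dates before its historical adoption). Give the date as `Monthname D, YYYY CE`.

Julian Day Number of the source date = 2059690.
Converting JDN 2059690 to the Gregorian calendar gives 20 February 927 CE.

February 20, 927 CE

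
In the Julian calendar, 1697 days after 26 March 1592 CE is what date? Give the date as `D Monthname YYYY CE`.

17 November 1596 CE

The starting date is JDN 2302621; 2302621 + 1697 = 2304318.
JDN 2304318 corresponds to 17 November 1596 CE.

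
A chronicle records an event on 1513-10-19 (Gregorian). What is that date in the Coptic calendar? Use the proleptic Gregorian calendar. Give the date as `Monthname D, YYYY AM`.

Both dates share Julian Day Number 2273963; in the Coptic calendar that is 12 Paopi 1230 AM.

Paopi 12, 1230 AM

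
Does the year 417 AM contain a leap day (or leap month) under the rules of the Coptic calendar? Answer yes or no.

no

417 mod 4 = 1; in the Coptic calendar a year is leap when year mod 4 = 3, so it is a common year.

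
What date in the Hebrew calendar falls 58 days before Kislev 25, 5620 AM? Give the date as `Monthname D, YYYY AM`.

JDN of Kislev 25, 5620 AM = 2400400.
2400400 − 58 = 2400342.
JDN 2400342 in the Hebrew calendar is Tishrei 26, 5620 AM.

Tishrei 26, 5620 AM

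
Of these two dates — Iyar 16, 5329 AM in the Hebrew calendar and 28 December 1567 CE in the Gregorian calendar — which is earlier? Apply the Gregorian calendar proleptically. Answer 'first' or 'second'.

First date → JDN 2294258; second date → JDN 2293756.
JDN 2293756 < JDN 2294258, so the second date is earlier.

second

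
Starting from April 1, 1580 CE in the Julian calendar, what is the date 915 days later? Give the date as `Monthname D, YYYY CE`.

The starting date is JDN 2298244; 2298244 + 915 = 2299159.
JDN 2299159 corresponds to October 3, 1582 CE.

October 3, 1582 CE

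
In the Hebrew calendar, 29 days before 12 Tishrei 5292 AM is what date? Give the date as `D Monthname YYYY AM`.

Counting 29 days back from JDN 2280521 reaches JDN 2280492, which is 12 Elul 5291 AM.

12 Elul 5291 AM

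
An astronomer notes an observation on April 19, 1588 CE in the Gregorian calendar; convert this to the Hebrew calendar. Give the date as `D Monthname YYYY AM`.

Julian Day Number of the source date = 2301174.
Converting JDN 2301174 to the Hebrew calendar gives 22 Nisan 5348 AM.

22 Nisan 5348 AM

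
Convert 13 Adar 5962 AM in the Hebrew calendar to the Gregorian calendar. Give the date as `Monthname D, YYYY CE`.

Julian Day Number of the source date = 2525390.
Converting JDN 2525390 to the Gregorian calendar gives 8 March 2202 CE.

March 8, 2202 CE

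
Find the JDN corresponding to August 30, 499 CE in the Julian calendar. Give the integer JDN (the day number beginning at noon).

Equivalently 31 August 499 (proleptic Gregorian).
JDN 2299161 is 15 October 1582 CE (Gregorian); the target day is −395602 days from there, so JDN = 1903559.

1903559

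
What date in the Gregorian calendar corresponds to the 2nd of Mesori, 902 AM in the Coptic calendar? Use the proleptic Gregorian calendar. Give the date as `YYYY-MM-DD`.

1186-08-02

Both dates share Julian Day Number 2154451; in the Gregorian calendar that is 2 August 1186 CE.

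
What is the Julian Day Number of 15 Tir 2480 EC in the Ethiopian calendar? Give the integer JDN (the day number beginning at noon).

In the Gregorian calendar the same day is 27 January 2488.
JDN 2400001 is 17 November 1858 CE (Gregorian), MJD 0; the target day is +229809 days from there, so JDN = 2629810.

2629810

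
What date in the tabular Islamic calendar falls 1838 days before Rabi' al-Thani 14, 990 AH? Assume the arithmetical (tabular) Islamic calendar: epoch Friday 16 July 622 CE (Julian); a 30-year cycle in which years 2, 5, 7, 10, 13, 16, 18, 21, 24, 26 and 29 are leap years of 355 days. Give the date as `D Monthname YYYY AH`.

7 Safar 985 AH

JDN of Rabi' al-Thani 14, 990 AH = 2299011.
2299011 − 1838 = 2297173.
JDN 2297173 in the tabular Islamic calendar is 7 Safar 985 AH.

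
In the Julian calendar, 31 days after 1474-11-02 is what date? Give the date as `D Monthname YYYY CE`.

Counting 31 days forward from JDN 2259742 reaches JDN 2259773, which is 3 December 1474 CE.

3 December 1474 CE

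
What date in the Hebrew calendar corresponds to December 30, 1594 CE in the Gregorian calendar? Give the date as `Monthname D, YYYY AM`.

Both dates share Julian Day Number 2303620; in the Hebrew calendar that is 18 Tevet 5355 AM.

Tevet 18, 5355 AM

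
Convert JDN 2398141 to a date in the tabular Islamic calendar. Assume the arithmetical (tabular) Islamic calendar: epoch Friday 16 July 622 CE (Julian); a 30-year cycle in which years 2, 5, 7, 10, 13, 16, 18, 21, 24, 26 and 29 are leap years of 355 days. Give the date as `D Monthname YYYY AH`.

The Gregorian equivalent of JDN 2398141 is 14 October 1853.
In the tabular Islamic calendar that day is 11 Muharram 1270 AH.

11 Muharram 1270 AH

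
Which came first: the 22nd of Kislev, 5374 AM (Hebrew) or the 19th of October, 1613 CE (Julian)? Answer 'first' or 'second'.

The two dates have Julian Day Numbers 2310535 and 2310498 respectively.
Since 2310498 < 2310535, the second date comes first.

second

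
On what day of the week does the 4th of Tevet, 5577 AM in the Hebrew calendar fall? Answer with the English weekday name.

Monday

This is JDN 2384697 (23 December 1816 Gregorian).
Since JDN mod 7 = 0 (0 = Monday), the day is Monday.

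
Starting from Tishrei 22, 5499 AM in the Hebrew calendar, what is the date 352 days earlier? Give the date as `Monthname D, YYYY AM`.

Tishrei 24, 5498 AM

JDN of Tishrei 22, 5499 AM = 2356130.
2356130 − 352 = 2355778.
JDN 2355778 in the Hebrew calendar is Tishrei 24, 5498 AM.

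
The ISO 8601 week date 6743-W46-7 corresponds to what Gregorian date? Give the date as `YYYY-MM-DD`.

ISO week 1 of 6743 is the week containing the first Thursday of 6743.
Week 46, day 7 (Sunday) lands on 6743-11-21.

6743-11-21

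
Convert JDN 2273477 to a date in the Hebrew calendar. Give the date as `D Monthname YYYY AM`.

The proleptic Gregorian equivalent of JDN 2273477 is 20 June 1512.
In the Hebrew calendar that day is 26 Sivan 5272 AM.

26 Sivan 5272 AM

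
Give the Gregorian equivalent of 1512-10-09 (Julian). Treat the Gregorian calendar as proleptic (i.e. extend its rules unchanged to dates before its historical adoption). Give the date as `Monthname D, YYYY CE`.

At this point the Julian calendar is 10 days behind the Gregorian.
9 October 1512 Julian + 10 days → 19 October 1512 Gregorian.

October 19, 1512 CE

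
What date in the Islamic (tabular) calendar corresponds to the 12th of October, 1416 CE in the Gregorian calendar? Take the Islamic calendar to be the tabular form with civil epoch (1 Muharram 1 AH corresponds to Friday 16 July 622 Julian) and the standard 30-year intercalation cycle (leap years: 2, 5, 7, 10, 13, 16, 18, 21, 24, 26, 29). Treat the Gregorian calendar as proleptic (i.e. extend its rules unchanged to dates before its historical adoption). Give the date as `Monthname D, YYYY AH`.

Sha'ban 10, 819 AH

Julian Day Number of the source date = 2238528.
Converting JDN 2238528 to the tabular Islamic calendar gives 10 Sha'ban 819 AH.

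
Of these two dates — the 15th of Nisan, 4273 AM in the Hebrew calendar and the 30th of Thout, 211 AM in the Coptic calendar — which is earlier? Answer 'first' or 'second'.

Converting both to JDN: 1908527 vs 1901761; the smaller is the second.

second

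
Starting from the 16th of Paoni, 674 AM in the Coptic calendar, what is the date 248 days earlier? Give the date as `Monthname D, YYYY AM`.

Paopi 8, 674 AM

Counting 248 days back from JDN 2071128 reaches JDN 2070880, which is Paopi 8, 674 AM.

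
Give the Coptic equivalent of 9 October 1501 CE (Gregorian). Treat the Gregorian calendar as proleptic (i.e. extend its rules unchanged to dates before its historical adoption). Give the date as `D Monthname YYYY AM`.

2 Paopi 1218 AM

Both dates share Julian Day Number 2269570; in the Coptic calendar that is 2 Paopi 1218 AM.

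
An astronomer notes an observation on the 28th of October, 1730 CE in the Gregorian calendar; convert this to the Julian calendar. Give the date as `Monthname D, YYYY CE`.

October 17, 1730 CE

The Julian–Gregorian offset here is 11 days (Julian trailing).
28 October 1730 Gregorian − 11 days → 17 October 1730 Julian.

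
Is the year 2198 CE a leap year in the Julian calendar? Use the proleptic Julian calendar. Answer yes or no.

2198 mod 4 = 2, so it is a common year in the Julian calendar.

no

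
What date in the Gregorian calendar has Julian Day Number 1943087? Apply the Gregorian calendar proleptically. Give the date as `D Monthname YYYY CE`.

Counting from JDN 2299161 = 15 Oct 1582 gives an offset of -356074 days.

22 November 607 CE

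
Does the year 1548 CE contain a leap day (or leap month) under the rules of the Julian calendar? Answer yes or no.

1548 mod 4 = 0, so it is a leap year in the Julian calendar.

yes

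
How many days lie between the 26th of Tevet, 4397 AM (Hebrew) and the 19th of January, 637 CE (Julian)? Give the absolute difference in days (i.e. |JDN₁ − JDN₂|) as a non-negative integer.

21

JDN of the first date = 1953720.
JDN of the second date = 1953741.
|1953741 − 1953720| = 21.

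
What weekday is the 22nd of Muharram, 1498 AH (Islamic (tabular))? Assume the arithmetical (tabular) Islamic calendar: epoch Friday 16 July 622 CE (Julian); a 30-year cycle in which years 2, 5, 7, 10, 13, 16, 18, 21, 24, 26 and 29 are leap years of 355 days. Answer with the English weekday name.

In the Gregorian calendar this is 10 January 2075 (JDN 2478948).
Since JDN mod 7 = 3 (0 = Monday), the day is Thursday.

Thursday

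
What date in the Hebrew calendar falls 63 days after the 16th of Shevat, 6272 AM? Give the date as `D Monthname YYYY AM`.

20 Nisan 6272 AM

The starting date is JDN 2638583; 2638583 + 63 = 2638646.
JDN 2638646 corresponds to 20 Nisan 6272 AM.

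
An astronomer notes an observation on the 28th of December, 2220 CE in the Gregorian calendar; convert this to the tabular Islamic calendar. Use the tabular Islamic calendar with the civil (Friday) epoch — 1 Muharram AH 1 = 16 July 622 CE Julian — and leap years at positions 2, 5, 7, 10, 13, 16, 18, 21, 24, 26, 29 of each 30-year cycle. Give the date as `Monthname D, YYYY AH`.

Rajab 2, 1648 AH

Julian Day Number of the source date = 2532260.
Converting JDN 2532260 to the tabular Islamic calendar gives 2 Rajab 1648 AH.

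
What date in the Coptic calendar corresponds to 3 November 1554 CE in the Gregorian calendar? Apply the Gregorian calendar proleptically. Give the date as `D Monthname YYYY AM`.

27 Paopi 1271 AM

Julian Day Number of the source date = 2288953.
Converting JDN 2288953 to the Coptic calendar gives 27 Paopi 1271 AM.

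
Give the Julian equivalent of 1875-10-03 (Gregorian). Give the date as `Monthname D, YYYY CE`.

September 21, 1875 CE

For dates in this range the Gregorian date is 12 days ahead of the Julian.
3 October 1875 Gregorian − 12 days → 21 September 1875 Julian.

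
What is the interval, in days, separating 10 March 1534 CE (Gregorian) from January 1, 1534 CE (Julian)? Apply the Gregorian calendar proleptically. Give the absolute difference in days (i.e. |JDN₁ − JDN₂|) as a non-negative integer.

First date → JDN 2281410; second date → JDN 2281352.
The interval is |2281410 − 2281352| = 58 days.

58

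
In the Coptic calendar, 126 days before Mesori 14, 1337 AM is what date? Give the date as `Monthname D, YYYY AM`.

Parmouti 8, 1337 AM

The starting date is JDN 2313347; 2313347 − 126 = 2313221.
JDN 2313221 corresponds to Parmouti 8, 1337 AM.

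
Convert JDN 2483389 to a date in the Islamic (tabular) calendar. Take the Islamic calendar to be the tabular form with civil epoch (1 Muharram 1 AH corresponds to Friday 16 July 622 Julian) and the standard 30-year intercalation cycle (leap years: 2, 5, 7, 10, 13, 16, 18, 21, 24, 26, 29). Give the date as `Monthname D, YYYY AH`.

Sha'ban 4, 1510 AH

The Gregorian equivalent of JDN 2483389 is 9 March 2087.
In the tabular Islamic calendar that day is Sha'ban 4, 1510 AH.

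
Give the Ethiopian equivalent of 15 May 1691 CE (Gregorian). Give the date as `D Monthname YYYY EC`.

10 Ginbot 1683 EC

Julian Day Number of the source date = 2338820.
Converting JDN 2338820 to the Ethiopian calendar gives 10 Ginbot 1683 EC.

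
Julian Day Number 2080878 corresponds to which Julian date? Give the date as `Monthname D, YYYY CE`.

The proleptic Gregorian equivalent of JDN 2080878 is 23 February 985.
In the Julian calendar that day is February 18, 985 CE.

February 18, 985 CE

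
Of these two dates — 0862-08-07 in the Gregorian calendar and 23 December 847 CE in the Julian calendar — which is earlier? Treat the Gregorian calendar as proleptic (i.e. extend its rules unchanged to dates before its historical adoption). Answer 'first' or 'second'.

First date → JDN 2036118; second date → JDN 2030781.
JDN 2030781 < JDN 2036118, so the second date is earlier.

second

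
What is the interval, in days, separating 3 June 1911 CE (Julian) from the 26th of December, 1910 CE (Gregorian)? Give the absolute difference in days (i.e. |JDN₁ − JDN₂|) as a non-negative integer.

JDN of the first date = 2419204.
JDN of the second date = 2419032.
|2419032 − 2419204| = 172.

172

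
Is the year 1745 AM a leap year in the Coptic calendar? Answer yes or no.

1745 mod 4 = 1; in the Coptic calendar a year is leap when year mod 4 = 3, so it is a common year.

no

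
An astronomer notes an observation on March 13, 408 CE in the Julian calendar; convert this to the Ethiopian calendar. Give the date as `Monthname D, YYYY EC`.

Megabit 17, 400 EC

The source date corresponds to 14 March 408 in the proleptic Gregorian calendar (JDN 1870152).
That day falls on 17 Megabit 400 EC in the Ethiopian calendar.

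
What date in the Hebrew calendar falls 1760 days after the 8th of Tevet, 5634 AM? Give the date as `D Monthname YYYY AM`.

26 Tishrei 5639 AM

Counting 1760 days forward from JDN 2405521 reaches JDN 2407281, which is 26 Tishrei 5639 AM.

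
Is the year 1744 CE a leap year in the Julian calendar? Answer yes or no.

1744 mod 4 = 0, so it is a leap year in the Julian calendar.

yes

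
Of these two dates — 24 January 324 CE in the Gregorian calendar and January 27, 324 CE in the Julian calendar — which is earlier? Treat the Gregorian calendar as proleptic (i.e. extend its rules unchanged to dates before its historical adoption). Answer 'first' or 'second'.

first

Converting both to JDN: 1839421 vs 1839425; the smaller is the first.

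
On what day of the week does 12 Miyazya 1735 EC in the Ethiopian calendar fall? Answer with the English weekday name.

Thursday

In the Gregorian calendar this is 18 April 1743 (JDN 2357785).
JDN 2357785 mod 7 = 3, and JDN 0 was a Monday, so this is a Thursday.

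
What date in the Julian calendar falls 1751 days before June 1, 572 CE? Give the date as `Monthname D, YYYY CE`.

Counting 1751 days back from JDN 1930133 reaches JDN 1928382, which is August 16, 567 CE.

August 16, 567 CE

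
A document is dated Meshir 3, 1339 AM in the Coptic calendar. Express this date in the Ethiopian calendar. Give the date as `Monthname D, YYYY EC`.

Yekatit 3, 1615 EC

The source date corresponds to 7 February 1623 in the Gregorian calendar (JDN 2313886).
That day falls on 3 Yekatit 1615 EC in the Ethiopian calendar.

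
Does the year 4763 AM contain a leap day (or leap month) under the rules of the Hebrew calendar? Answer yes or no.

no

Hebrew year 4763 is year 13 of its 19-year Metonic cycle; leap years are at positions 3, 6, 8, 11, 14, 17, 19, so it is a common year (12 months).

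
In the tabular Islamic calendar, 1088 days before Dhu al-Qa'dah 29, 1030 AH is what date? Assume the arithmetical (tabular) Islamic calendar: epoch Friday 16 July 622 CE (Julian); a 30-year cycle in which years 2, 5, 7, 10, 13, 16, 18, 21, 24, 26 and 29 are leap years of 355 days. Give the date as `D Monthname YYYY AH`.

4 Dhu al-Qa'dah 1027 AH

The starting date is JDN 2313406; 2313406 − 1088 = 2312318.
JDN 2312318 corresponds to 4 Dhu al-Qa'dah 1027 AH.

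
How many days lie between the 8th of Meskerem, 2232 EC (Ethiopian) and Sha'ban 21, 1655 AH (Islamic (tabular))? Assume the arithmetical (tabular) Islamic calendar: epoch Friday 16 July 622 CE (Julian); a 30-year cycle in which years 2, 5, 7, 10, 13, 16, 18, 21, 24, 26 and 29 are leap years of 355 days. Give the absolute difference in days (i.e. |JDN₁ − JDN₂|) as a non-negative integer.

4312

JDN of the first date = 2539101.
JDN of the second date = 2534789.
|2534789 − 2539101| = 4312.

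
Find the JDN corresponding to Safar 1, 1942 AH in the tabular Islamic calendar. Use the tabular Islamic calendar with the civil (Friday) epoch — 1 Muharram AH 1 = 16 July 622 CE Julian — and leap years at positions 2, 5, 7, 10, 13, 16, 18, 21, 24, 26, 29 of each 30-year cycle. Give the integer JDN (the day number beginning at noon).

2636296

Equivalently 31 October 2505 (Gregorian).
JDN 2299161 is 15 October 1582 CE (Gregorian); the target day is +337135 days from there, so JDN = 2636296.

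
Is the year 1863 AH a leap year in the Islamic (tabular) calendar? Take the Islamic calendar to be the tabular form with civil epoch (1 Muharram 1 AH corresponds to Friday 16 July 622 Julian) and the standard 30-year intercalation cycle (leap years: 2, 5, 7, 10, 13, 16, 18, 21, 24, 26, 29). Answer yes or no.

Year 1863 AH is year 3 of its 30-year cycle; leap positions are 2, 5, 7, 10, 13, 16, 18, 21, 24, 26, 29, so it is a common year (354 days).

no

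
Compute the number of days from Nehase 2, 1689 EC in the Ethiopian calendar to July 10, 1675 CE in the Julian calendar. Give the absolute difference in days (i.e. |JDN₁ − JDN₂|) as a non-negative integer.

8052

JDN of the first date = 2341094.
JDN of the second date = 2333042.
|2333042 − 2341094| = 8052.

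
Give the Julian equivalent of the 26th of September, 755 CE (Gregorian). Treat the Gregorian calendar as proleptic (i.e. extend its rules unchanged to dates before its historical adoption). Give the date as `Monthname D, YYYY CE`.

September 22, 755 CE

At this point the Julian calendar is 4 days behind the Gregorian.
26 September 755 Gregorian − 4 days → 22 September 755 Julian.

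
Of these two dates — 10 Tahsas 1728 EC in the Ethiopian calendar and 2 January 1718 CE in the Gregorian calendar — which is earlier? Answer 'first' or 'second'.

second

The two dates have Julian Day Numbers 2355107 and 2348548 respectively.
Since 2348548 < 2355107, the second date comes first.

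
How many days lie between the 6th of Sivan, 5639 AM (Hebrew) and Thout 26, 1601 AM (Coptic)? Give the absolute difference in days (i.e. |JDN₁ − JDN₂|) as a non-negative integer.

1957

First date → JDN 2407498; second date → JDN 2409455.
The interval is |2407498 − 2409455| = 1957 days.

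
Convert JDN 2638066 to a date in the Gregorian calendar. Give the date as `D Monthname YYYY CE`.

5 September 2510 CE

Counting from JDN 2299161 = 15 Oct 1582 gives an offset of 338905 days.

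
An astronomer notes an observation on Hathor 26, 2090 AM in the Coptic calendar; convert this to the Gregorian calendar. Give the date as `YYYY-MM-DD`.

Both dates share Julian Day Number 2588122; in the Gregorian calendar that is 8 December 2373 CE.

2373-12-08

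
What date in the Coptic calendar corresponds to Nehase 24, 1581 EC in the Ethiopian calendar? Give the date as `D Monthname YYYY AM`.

Julian Day Number of the source date = 2301669.
Converting JDN 2301669 to the Coptic calendar gives 24 Mesori 1305 AM.

24 Mesori 1305 AM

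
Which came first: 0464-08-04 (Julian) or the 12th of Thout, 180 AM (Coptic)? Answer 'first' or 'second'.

The two dates have Julian Day Numbers 1890750 and 1890421 respectively.
Since 1890421 < 1890750, the second date comes first.

second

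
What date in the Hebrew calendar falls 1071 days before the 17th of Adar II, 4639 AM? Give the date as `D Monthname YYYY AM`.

11 Nisan 4636 AM

JDN of the 17th of Adar II, 4639 AM = 2042186.
2042186 − 1071 = 2041115.
JDN 2041115 in the Hebrew calendar is 11 Nisan 4636 AM.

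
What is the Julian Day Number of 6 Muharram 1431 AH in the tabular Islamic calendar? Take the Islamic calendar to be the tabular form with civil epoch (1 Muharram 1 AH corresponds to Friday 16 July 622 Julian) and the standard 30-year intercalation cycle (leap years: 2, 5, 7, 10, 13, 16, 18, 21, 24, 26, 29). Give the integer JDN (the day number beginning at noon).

2455189

In the Gregorian calendar the same day is 23 December 2009.
JDN 2299161 is 15 October 1582 CE (Gregorian); the target day is +156028 days from there, so JDN = 2455189.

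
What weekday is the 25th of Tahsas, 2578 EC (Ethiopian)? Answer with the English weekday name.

In the Gregorian calendar this is 7 January 2586 (JDN 2665584).
2665584 ≡ 5 (mod 7); counting from Monday = 0 gives Saturday.

Saturday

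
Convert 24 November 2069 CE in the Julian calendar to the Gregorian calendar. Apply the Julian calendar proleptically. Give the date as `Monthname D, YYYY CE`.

The Julian–Gregorian offset here is 13 days (Julian trailing).
24 November 2069 Julian + 13 days → 7 December 2069 Gregorian.

December 7, 2069 CE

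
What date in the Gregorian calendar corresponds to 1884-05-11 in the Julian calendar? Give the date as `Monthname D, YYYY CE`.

For dates in this range the Gregorian date is 12 days ahead of the Julian.
11 May 1884 Julian + 12 days → 23 May 1884 Gregorian.

May 23, 1884 CE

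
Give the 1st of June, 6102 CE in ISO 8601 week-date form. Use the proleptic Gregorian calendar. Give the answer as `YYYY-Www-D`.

The weekday is Thursday (ISO weekday 4).
That Thursday belongs to ISO week 22 of ISO year 6102.

6102-W22-4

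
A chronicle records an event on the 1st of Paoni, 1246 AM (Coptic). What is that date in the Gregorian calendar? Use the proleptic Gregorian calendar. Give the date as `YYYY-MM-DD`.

1530-06-05

Both dates share Julian Day Number 2280036; in the Gregorian calendar that is 5 June 1530 CE.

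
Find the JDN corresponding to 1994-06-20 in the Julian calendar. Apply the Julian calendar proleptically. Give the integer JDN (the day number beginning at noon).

Equivalently 3 July 1994 (Gregorian).
JDN 2451545 is 1 January 2000 CE (Gregorian); the target day is −2008 days from there, so JDN = 2449537.

2449537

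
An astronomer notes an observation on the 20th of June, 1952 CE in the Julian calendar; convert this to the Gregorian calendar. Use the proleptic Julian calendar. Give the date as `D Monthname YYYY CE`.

For dates in this range the Gregorian date is 13 days ahead of the Julian.
20 June 1952 Julian + 13 days → 3 July 1952 Gregorian.

3 July 1952 CE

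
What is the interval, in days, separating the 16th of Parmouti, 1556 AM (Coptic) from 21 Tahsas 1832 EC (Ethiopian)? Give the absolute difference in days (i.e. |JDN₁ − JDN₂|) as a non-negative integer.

115

JDN of the first date = 2393219.
JDN of the second date = 2393104.
|2393104 − 2393219| = 115.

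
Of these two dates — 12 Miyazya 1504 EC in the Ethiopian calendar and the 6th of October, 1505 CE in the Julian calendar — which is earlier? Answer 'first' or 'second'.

The two dates have Julian Day Numbers 2273413 and 2271038 respectively.
Since 2271038 < 2273413, the second date comes first.

second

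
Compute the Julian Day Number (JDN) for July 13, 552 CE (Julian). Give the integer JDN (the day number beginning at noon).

In the proleptic Gregorian calendar the same day is 15 July 552.
JDN 2299161 is 15 October 1582 CE (Gregorian); the target day is −376291 days from there, so JDN = 1922870.

1922870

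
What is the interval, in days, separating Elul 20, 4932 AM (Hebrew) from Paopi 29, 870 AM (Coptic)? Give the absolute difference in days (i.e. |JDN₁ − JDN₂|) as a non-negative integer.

First date → JDN 2149385; second date → JDN 2142490.
The interval is |2149385 − 2142490| = 6895 days.

6895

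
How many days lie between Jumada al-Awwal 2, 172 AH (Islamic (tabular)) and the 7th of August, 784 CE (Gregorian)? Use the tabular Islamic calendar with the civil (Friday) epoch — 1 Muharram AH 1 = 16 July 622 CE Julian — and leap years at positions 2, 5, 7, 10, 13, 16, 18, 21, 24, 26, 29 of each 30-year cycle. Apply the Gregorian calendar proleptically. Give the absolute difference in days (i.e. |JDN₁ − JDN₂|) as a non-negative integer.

1527

JDN of the first date = 2009156.
JDN of the second date = 2007629.
|2007629 − 2009156| = 1527.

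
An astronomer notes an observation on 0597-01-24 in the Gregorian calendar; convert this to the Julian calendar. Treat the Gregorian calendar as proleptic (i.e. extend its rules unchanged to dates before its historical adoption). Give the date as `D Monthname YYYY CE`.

At this point the Julian calendar is 2 days behind the Gregorian.
24 January 597 Gregorian − 2 days → 22 January 597 Julian.

22 January 597 CE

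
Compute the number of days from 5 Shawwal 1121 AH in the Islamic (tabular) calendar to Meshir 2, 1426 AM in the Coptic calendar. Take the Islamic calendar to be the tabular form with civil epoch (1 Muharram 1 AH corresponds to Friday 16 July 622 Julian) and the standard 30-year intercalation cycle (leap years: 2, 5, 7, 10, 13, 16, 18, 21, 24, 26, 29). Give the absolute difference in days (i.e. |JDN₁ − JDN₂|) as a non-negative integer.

61

First date → JDN 2345601; second date → JDN 2345662.
The interval is |2345601 − 2345662| = 61 days.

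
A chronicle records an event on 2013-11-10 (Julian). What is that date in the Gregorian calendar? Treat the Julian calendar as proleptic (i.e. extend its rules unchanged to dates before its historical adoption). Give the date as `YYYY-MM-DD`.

For dates in this range the Gregorian date is 13 days ahead of the Julian.
10 November 2013 Julian + 13 days → 23 November 2013 Gregorian.

2013-11-23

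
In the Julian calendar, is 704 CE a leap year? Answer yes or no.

704 mod 4 = 0, so it is a leap year in the Julian calendar.

yes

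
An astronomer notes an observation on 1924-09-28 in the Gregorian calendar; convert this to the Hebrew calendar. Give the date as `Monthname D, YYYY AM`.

Elul 29, 5684 AM

Both dates share Julian Day Number 2424057; in the Hebrew calendar that is 29 Elul 5684 AM.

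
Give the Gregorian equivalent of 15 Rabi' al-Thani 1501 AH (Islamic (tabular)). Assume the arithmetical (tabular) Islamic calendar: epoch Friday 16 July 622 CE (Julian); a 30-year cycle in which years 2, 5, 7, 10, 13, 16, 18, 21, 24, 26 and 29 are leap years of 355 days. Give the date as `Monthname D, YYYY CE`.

Both dates share Julian Day Number 2480093; in the Gregorian calendar that is 28 February 2078 CE.

February 28, 2078 CE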